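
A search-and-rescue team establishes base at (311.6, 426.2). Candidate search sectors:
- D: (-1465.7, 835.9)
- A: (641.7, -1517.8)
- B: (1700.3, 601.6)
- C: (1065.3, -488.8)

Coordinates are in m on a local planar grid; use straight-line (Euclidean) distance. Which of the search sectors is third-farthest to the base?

B

Distances from the base ((311.6, 426.2)):
A: 1971.8 m
D: 1823.9 m
B: 1399.7 m
C: 1185.4 m
The third-farthest is B at 1399.7 m.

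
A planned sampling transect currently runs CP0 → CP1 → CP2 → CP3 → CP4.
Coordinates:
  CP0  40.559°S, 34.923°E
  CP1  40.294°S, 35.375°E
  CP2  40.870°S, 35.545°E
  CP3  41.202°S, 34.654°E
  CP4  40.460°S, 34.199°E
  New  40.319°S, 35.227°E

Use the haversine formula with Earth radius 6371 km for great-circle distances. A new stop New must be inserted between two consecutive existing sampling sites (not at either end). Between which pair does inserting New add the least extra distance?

Added distance for inserting New between each consecutive pair:
CP0–CP1: 1.6 km
CP1–CP2: 14.1 km
CP2–CP3: 92.9 km
CP3–CP4: 106.9 km
Smallest added distance is 1.6 km, inserting between CP0 and CP1.

between CP0 and CP1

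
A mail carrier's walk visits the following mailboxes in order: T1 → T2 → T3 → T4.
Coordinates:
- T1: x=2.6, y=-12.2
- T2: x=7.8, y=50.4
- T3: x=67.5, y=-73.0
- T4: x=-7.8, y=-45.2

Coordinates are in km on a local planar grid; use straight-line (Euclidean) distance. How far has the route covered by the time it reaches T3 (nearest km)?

Leg distances:
T1→T2: 62.8 km  (cumulative 62.8 km)
T2→T3: 137.1 km  (cumulative 199.9 km)
Cumulative distance at T3 ≈ 200 km.

200 km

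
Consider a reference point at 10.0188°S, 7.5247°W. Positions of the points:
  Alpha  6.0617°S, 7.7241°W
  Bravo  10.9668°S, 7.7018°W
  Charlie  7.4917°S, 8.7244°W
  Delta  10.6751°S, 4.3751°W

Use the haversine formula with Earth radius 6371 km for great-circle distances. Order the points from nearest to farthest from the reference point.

Bravo, Charlie, Delta, Alpha

Distances from the reference point:
Bravo 10.9668°S, 7.7018°W: 107.2 km
Charlie 7.4917°S, 8.7244°W: 310.4 km
Delta 10.6751°S, 4.3751°W: 352.2 km
Alpha 6.0617°S, 7.7241°W: 440.6 km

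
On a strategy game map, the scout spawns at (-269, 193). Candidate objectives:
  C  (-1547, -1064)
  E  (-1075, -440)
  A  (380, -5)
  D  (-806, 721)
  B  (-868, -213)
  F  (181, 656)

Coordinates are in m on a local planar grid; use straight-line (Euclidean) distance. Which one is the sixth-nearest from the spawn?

Distances from the spawn ((-269, 193)):
F: 645.7 m
A: 678.5 m
B: 723.6 m
D: 753.1 m
E: 1024.9 m
C: 1792.6 m
The sixth-nearest is C at 1792.6 m.

C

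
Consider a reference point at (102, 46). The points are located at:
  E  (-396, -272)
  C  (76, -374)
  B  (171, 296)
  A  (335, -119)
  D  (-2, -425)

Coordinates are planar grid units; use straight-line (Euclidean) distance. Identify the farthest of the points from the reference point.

E

Distances from the reference point ((102, 46)):
E: 590.9
D: 482.3
C: 420.8
A: 285.5
B: 259.3
The farthest is E at 590.9.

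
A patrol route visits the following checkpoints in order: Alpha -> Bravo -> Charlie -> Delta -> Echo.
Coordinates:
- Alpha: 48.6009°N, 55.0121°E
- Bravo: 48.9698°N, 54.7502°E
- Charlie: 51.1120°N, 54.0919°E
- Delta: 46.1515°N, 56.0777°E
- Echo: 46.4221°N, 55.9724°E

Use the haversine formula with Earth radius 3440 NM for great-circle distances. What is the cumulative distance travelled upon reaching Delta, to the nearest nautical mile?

Leg distances:
Alpha→Bravo: 24.5 NM  (cumulative 24.5 NM)
Bravo→Charlie: 131.1 NM  (cumulative 155.5 NM)
Charlie→Delta: 308.0 NM  (cumulative 463.6 NM)
Cumulative distance at Delta ≈ 464 NM.

464 NM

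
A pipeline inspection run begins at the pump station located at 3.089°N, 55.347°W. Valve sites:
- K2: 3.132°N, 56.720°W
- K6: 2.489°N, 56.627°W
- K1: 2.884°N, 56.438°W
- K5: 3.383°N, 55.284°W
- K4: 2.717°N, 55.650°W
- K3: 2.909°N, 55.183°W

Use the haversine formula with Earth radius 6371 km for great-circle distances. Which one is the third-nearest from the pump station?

K4

Distances from the pump station (3.089°N, 55.347°W):
K3: 27.1 km
K5: 33.4 km
K4: 53.3 km
K1: 123.3 km
K2: 152.5 km
K6: 157.0 km
The third-nearest is K4 at 53.3 km.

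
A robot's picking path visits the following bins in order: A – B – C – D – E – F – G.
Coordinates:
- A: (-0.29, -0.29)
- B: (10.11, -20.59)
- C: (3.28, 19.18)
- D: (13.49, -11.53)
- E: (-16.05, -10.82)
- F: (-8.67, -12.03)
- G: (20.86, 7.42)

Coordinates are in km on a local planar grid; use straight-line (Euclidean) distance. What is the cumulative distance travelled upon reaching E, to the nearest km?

125 km

Leg distances:
A→B: 22.8 km  (cumulative 22.8 km)
B→C: 40.4 km  (cumulative 63.2 km)
C→D: 32.4 km  (cumulative 95.5 km)
D→E: 29.5 km  (cumulative 125.1 km)
Cumulative distance at E ≈ 125 km.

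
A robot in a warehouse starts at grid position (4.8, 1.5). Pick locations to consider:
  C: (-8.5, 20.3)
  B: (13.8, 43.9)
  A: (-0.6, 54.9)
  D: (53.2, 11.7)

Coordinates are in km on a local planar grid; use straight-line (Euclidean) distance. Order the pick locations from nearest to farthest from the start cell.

C, B, D, A

Distance from the start cell at (4.8, 1.5) to each:
C (-8.5, 20.3): 23.0 km
B (13.8, 43.9): 43.3 km
D (53.2, 11.7): 49.5 km
A (-0.6, 54.9): 53.7 km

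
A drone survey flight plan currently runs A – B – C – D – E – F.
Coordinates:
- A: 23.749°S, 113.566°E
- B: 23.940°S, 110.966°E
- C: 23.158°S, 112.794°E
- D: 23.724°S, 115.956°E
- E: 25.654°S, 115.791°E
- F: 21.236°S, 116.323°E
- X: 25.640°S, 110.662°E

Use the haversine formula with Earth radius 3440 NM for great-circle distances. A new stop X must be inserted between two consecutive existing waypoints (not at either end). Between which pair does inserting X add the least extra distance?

between A and B

Added distance for inserting X between each consecutive pair:
A–B: 155.0 NM
B–C: 181.6 NM
C–D: 322.6 NM
D–E: 472.2 NM
E–F: 419.5 NM
Smallest added distance is 155.0 NM, inserting between A and B.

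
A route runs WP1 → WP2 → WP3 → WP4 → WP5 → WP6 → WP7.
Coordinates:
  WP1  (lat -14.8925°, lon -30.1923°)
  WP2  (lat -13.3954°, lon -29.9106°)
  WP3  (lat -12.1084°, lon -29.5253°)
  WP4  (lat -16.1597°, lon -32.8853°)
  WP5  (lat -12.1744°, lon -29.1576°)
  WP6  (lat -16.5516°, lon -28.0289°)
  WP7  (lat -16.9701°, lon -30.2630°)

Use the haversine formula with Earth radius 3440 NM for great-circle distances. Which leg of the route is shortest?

WP2–WP3

Leg distances:
WP1→WP2: 91.4 NM
WP2→WP3: 80.5 NM
WP3→WP4: 312.1 NM
WP4→WP5: 323.0 NM
WP5→WP6: 270.9 NM
WP6→WP7: 130.9 NM
The shortest leg is WP2–WP3 at 80.5 NM.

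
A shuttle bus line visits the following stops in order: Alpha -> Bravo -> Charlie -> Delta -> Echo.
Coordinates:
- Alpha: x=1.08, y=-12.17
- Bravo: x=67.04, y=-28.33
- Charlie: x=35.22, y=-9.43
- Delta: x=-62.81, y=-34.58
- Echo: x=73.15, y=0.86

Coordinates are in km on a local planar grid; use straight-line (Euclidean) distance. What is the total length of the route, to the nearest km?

Leg distances:
Alpha→Bravo: 67.9 km  (cumulative 67.9 km)
Bravo→Charlie: 37.0 km  (cumulative 104.9 km)
Charlie→Delta: 101.2 km  (cumulative 206.1 km)
Delta→Echo: 140.5 km  (cumulative 346.6 km)
Total route length ≈ 347 km.

347 km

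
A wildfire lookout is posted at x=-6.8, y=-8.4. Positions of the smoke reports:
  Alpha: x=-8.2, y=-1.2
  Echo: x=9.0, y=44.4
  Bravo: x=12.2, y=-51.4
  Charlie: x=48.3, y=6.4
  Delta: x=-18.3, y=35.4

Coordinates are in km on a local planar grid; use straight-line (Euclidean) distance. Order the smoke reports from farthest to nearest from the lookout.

Computing each straight-line distance from x=-6.8, y=-8.4:
Charlie x=48.3, y=6.4: 57.1 km
Echo x=9.0, y=44.4: 55.1 km
Bravo x=12.2, y=-51.4: 47.0 km
Delta x=-18.3, y=35.4: 45.3 km
Alpha x=-8.2, y=-1.2: 7.3 km

Charlie, Echo, Bravo, Delta, Alpha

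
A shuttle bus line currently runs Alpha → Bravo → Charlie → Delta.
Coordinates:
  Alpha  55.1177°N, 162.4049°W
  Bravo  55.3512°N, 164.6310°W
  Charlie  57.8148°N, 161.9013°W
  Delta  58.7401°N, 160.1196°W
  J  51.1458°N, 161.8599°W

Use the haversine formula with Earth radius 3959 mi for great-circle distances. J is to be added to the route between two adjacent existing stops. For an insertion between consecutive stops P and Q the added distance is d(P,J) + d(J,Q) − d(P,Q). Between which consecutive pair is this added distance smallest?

between Alpha and Bravo

Added distance for inserting J between each consecutive pair:
Alpha–Bravo: 498.5 mi
Bravo–Charlie: 573.7 mi
Charlie–Delta: 899.1 mi
Smallest added distance is 498.5 mi, inserting between Alpha and Bravo.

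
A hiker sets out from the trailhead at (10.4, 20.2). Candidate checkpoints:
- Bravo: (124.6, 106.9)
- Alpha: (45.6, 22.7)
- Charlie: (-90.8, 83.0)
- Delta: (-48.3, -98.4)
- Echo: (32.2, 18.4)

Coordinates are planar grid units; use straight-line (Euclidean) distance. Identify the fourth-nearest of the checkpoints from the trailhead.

Delta

Distance to each, sorted:
Echo: 21.9
Alpha: 35.3
Charlie: 119.1
Delta: 132.3
Bravo: 143.4
The fourth-nearest is Delta at 132.3.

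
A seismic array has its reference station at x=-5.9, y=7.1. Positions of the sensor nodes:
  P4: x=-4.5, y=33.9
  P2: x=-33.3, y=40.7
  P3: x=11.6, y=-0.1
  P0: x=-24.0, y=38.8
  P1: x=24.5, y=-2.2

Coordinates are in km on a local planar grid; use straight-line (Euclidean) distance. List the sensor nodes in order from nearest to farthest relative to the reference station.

Distance from the reference station at x=-5.9, y=7.1 to each:
P3 x=11.6, y=-0.1: 18.9 km
P4 x=-4.5, y=33.9: 26.8 km
P1 x=24.5, y=-2.2: 31.8 km
P0 x=-24.0, y=38.8: 36.5 km
P2 x=-33.3, y=40.7: 43.4 km

P3, P4, P1, P0, P2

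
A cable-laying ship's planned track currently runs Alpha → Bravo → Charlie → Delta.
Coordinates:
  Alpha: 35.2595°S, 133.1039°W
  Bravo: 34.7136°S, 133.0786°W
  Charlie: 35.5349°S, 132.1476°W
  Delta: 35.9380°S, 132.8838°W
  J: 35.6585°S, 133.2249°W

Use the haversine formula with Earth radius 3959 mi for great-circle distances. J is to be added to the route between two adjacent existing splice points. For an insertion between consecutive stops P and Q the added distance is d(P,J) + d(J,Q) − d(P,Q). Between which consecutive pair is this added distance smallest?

between Charlie and Delta

Added distance for inserting J between each consecutive pair:
Alpha–Bravo: 56.5 mi
Bravo–Charlie: 49.6 mi
Charlie–Delta: 38.5 mi
Smallest added distance is 38.5 mi, inserting between Charlie and Delta.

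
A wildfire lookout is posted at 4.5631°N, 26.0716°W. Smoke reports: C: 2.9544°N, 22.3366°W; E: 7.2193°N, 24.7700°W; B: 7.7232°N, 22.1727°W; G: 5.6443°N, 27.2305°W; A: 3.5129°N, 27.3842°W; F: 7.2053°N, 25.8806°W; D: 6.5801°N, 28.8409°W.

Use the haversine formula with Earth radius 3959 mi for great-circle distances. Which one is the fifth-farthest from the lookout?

F

Distances from the lookout (4.5631°N, 26.0716°W):
B: 345.6 mi
C: 280.5 mi
D: 236.0 mi
E: 204.2 mi
F: 183.0 mi
A: 116.0 mi
G: 109.3 mi
The fifth-farthest is F at 183.0 mi.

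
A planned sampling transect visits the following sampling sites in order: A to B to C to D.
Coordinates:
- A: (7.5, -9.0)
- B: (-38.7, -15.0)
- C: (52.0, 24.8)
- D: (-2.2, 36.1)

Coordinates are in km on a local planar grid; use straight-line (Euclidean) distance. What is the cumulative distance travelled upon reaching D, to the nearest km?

201 km

Leg distances:
A→B: 46.6 km  (cumulative 46.6 km)
B→C: 99.0 km  (cumulative 145.6 km)
C→D: 55.4 km  (cumulative 201.0 km)
Cumulative distance at D ≈ 201 km.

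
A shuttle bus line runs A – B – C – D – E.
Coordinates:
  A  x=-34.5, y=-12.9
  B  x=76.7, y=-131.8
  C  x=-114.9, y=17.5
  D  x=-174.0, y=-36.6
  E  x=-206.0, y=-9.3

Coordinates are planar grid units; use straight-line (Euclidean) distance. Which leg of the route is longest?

B–C

Leg distances:
A→B: 162.8
B→C: 242.9
C→D: 80.1
D→E: 42.1
The longest leg is B–C at 242.9.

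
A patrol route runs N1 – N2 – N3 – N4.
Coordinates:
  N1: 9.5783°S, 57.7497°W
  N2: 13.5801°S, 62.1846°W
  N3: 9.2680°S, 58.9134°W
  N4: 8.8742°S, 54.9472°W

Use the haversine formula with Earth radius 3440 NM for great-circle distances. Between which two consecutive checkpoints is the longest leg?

Leg distances:
N1→N2: 354.6 NM
N2→N3: 322.6 NM
N3→N4: 236.3 NM
The longest leg is N1–N2 at 354.6 NM.

N1–N2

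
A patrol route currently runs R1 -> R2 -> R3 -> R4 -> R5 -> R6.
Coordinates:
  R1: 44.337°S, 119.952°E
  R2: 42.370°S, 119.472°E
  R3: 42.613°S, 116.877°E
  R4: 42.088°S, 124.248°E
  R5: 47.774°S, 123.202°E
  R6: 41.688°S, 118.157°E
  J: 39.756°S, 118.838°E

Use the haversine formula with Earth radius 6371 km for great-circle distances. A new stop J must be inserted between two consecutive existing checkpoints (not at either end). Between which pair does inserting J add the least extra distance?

Added distance for inserting J between each consecutive pair:
R1–R2: 591.0 km
R2–R3: 438.5 km
R3–R4: 272.4 km
R4–R5: 843.1 km
R5–R6: 395.0 km
Smallest added distance is 272.4 km, inserting between R3 and R4.

between R3 and R4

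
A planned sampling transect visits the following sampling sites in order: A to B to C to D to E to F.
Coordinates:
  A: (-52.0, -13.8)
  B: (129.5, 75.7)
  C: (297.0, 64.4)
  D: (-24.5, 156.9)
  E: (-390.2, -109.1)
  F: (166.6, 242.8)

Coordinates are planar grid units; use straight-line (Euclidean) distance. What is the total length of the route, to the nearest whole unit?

Leg distances:
A→B: 202.4  (cumulative 202.4)
B→C: 167.9  (cumulative 370.2)
C→D: 334.5  (cumulative 704.8)
D→E: 452.2  (cumulative 1157.0)
E→F: 658.7  (cumulative 1815.7)
Total route length ≈ 1816.

1816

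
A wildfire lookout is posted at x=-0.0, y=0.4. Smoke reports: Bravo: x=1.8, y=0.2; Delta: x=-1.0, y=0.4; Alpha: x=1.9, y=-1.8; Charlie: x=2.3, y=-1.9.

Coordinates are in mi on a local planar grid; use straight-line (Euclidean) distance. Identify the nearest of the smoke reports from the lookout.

Distances from the lookout (x=-0.0, y=0.4):
Delta: 1.0 mi
Bravo: 1.8 mi
Alpha: 2.9 mi
Charlie: 3.3 mi
The nearest is Delta at 1.0 mi.

Delta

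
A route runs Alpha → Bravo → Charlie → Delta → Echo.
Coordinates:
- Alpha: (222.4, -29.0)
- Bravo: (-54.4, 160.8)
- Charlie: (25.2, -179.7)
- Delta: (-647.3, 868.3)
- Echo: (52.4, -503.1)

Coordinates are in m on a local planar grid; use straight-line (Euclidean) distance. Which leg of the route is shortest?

Leg distances:
Alpha→Bravo: 335.6 m
Bravo→Charlie: 349.7 m
Charlie→Delta: 1245.2 m
Delta→Echo: 1539.6 m
The shortest leg is Alpha–Bravo at 335.6 m.

Alpha–Bravo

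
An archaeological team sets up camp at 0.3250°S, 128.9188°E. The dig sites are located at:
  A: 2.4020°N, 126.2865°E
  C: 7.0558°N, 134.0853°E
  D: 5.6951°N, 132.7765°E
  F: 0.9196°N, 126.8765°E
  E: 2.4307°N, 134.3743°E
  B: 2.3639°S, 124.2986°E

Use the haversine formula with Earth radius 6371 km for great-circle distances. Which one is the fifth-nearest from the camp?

D

Distances from the camp (0.3250°S, 128.9188°E):
F: 265.9 km
A: 421.4 km
B: 561.4 km
E: 679.5 km
D: 794.7 km
C: 1001.0 km
The fifth-nearest is D at 794.7 km.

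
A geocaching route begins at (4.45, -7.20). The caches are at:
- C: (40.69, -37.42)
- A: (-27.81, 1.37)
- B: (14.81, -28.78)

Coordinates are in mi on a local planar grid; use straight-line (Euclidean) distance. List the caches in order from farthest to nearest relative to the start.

C, A, B

Computing each straight-line distance from (4.45, -7.20):
C (40.69, -37.42): 47.2 mi
A (-27.81, 1.37): 33.4 mi
B (14.81, -28.78): 23.9 mi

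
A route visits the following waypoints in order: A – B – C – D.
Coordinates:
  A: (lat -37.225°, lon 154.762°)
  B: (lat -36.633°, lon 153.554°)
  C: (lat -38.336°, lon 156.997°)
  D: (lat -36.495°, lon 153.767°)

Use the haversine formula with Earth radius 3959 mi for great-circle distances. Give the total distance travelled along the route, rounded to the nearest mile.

Leg distances:
A→B: 78.3 mi  (cumulative 78.3 mi)
B→C: 222.4 mi  (cumulative 300.7 mi)
C→D: 218.2 mi  (cumulative 518.9 mi)
Total route length ≈ 519 mi.

519 mi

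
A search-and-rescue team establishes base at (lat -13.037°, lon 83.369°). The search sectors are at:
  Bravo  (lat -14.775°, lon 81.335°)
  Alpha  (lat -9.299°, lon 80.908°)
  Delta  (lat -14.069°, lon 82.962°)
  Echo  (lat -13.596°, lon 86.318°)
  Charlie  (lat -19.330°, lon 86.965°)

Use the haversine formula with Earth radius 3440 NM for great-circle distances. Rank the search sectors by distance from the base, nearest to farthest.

Distance from the base at (lat -13.037°, lon 83.369°) to each:
Delta (lat -14.069°, lon 82.962°): 66.4 NM
Bravo (lat -14.775°, lon 81.335°): 157.9 NM
Echo (lat -13.596°, lon 86.318°): 175.5 NM
Alpha (lat -9.299°, lon 80.908°): 267.2 NM
Charlie (lat -19.330°, lon 86.965°): 430.9 NM

Delta, Bravo, Echo, Alpha, Charlie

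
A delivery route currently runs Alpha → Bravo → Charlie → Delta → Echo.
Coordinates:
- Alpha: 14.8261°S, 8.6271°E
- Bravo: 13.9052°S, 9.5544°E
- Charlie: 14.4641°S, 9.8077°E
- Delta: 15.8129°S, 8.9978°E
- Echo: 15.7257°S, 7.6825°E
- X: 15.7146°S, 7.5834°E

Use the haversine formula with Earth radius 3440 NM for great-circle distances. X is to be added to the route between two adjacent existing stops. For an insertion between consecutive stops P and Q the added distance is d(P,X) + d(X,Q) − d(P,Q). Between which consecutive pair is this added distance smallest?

Added distance for inserting X between each consecutive pair:
Alpha–Bravo: 161.1 NM
Bravo–Charlie: 270.3 NM
Charlie–Delta: 137.5 NM
Delta–Echo: 11.5 NM
Smallest added distance is 11.5 NM, inserting between Delta and Echo.

between Delta and Echo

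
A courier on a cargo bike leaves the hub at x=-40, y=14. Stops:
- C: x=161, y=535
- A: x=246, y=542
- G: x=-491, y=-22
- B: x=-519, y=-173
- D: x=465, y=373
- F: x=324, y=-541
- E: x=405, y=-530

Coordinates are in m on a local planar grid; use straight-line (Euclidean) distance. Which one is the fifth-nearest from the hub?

Distance to each, sorted:
G: 452.4 m
B: 514.2 m
C: 558.4 m
A: 600.5 m
D: 619.6 m
F: 663.7 m
E: 702.8 m
The fifth-nearest is D at 619.6 m.

D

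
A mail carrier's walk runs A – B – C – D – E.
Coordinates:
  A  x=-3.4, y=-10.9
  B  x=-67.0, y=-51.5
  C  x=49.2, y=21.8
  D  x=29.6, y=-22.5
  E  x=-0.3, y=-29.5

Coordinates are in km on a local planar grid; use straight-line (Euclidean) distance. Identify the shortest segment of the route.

Leg distances:
A→B: 75.5 km
B→C: 137.4 km
C→D: 48.4 km
D→E: 30.7 km
The shortest leg is D–E at 30.7 km.

D–E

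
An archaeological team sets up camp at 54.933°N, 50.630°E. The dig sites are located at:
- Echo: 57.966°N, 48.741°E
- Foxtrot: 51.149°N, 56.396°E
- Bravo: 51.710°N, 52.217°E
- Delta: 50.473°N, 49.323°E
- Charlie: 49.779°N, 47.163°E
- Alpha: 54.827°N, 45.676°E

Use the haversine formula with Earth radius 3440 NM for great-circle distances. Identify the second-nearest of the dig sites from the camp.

Echo

Distance to each, sorted:
Alpha: 171.2 NM
Echo: 192.6 NM
Bravo: 201.7 NM
Delta: 272.0 NM
Foxtrot: 307.9 NM
Charlie: 334.4 NM
The second-nearest is Echo at 192.6 NM.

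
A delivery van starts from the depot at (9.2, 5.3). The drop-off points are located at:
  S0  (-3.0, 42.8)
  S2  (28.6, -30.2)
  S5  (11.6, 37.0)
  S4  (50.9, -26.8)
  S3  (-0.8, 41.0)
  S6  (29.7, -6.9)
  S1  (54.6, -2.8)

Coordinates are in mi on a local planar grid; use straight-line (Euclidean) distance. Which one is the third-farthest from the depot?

S2

Distance to each, sorted:
S4: 52.6 mi
S1: 46.1 mi
S2: 40.5 mi
S0: 39.4 mi
S3: 37.1 mi
S5: 31.8 mi
S6: 23.9 mi
The third-farthest is S2 at 40.5 mi.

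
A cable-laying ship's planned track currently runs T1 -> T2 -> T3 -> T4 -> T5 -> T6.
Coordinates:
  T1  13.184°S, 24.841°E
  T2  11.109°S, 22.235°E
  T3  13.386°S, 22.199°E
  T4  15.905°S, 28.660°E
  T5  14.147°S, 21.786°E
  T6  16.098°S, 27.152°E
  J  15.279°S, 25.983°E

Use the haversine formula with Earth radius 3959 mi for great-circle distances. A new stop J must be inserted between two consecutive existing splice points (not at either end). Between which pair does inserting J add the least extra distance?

Added distance for inserting J between each consecutive pair:
T1–T2: 319.5 mi
T2–T3: 510.6 mi
T3–T4: 2.8 mi
T4–T5: 0.0 mi
T5–T6: 4.9 mi
Smallest added distance is 0.0 mi, inserting between T4 and T5.

between T4 and T5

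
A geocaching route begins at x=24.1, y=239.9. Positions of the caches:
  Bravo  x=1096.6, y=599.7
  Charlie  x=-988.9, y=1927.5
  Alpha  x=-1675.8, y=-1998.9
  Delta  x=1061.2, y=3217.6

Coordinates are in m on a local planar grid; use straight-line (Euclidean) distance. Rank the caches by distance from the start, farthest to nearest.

Delta, Alpha, Charlie, Bravo

Computing each straight-line distance from x=24.1, y=239.9:
Delta x=1061.2, y=3217.6: 3153.1 m
Alpha x=-1675.8, y=-1998.9: 2811.0 m
Charlie x=-988.9, y=1927.5: 1968.3 m
Bravo x=1096.6, y=599.7: 1131.2 m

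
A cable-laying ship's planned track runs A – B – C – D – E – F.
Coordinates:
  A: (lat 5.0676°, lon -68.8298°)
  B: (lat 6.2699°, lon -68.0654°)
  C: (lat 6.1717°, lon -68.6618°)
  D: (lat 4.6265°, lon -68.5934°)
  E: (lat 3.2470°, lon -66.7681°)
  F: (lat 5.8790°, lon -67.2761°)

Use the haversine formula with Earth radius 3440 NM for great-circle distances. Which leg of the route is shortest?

B–C

Leg distances:
A→B: 85.4 NM
B→C: 36.1 NM
C→D: 92.9 NM
D→E: 137.2 NM
E→F: 160.9 NM
The shortest leg is B–C at 36.1 NM.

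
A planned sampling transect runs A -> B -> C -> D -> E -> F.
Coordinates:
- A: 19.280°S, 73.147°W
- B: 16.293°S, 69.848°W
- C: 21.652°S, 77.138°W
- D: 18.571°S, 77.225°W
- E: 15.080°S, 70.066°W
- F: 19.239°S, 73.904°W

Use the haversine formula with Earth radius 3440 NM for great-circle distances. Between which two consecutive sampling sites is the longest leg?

B–C

Leg distances:
A→B: 260.2 NM
B→C: 524.1 NM
C→D: 185.0 NM
D→E: 461.6 NM
E→F: 332.9 NM
The longest leg is B–C at 524.1 NM.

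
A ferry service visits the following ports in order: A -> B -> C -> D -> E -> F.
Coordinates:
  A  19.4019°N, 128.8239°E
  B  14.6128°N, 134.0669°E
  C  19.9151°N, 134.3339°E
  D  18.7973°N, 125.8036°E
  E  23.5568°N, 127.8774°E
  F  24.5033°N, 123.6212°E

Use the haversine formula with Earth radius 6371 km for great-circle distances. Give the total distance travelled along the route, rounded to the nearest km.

Leg distances:
A→B: 770.8 km  (cumulative 770.8 km)
B→C: 590.3 km  (cumulative 1361.1 km)
C→D: 903.4 km  (cumulative 2264.5 km)
D→E: 571.2 km  (cumulative 2835.7 km)
E→F: 444.9 km  (cumulative 3280.5 km)
Total route length ≈ 3281 km.

3281 km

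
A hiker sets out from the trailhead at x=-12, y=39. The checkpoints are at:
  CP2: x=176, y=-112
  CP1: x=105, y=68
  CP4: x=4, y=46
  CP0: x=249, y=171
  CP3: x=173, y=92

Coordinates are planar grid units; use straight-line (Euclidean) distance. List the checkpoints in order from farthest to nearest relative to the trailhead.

CP0, CP2, CP3, CP1, CP4

Computing each straight-line distance from x=-12, y=39:
CP0 x=249, y=171: 292.5
CP2 x=176, y=-112: 241.1
CP3 x=173, y=92: 192.4
CP1 x=105, y=68: 120.5
CP4 x=4, y=46: 17.5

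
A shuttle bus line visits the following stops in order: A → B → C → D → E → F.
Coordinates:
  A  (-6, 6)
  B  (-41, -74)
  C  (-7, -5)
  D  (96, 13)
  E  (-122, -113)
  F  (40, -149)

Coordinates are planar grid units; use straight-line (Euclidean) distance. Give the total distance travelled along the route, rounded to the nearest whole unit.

Leg distances:
A→B: 87.3  (cumulative 87.3)
B→C: 76.9  (cumulative 164.2)
C→D: 104.6  (cumulative 268.8)
D→E: 251.8  (cumulative 520.6)
E→F: 166.0  (cumulative 686.5)
Total route length ≈ 687.

687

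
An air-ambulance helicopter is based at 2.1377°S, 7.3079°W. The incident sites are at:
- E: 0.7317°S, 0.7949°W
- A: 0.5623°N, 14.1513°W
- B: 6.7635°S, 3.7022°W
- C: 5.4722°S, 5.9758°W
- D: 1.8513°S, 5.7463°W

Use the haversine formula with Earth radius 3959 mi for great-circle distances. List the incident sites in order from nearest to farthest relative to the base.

D, C, B, E, A

Computing each great-circle distance from 2.1377°S, 7.3079°W:
D 1.8513°S, 5.7463°W: 109.6 mi
C 5.4722°S, 5.9758°W: 248.0 mi
B 6.7635°S, 3.7022°W: 404.8 mi
E 0.7317°S, 0.7949°W: 460.3 mi
A 0.5623°N, 14.1513°W: 508.3 mi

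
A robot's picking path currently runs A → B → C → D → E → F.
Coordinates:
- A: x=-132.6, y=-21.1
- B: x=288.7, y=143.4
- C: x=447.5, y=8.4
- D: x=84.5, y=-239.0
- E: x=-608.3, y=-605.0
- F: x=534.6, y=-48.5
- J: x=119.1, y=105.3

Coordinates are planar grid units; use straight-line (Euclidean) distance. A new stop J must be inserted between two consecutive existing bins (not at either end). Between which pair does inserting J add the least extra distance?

between A and B

Added distance for inserting J between each consecutive pair:
A–B: 3.2
B–C: 307.8
C–D: 249.1
D–E: 579.2
E–F: 188.5
Smallest added distance is 3.2, inserting between A and B.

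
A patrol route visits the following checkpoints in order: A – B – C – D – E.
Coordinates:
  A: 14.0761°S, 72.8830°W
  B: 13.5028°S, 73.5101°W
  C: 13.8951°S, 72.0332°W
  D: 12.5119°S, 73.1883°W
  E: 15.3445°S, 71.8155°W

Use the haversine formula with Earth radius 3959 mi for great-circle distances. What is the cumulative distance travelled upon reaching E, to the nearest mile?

Leg distances:
A→B: 57.8 mi  (cumulative 57.8 mi)
B→C: 102.8 mi  (cumulative 160.6 mi)
C→D: 123.2 mi  (cumulative 283.8 mi)
D→E: 216.3 mi  (cumulative 500.0 mi)
Cumulative distance at E ≈ 500 mi.

500 mi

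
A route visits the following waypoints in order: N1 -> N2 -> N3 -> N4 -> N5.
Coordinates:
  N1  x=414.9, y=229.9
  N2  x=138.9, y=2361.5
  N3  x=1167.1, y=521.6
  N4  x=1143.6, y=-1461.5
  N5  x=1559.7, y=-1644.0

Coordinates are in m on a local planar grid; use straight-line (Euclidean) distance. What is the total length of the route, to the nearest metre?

Leg distances:
N1→N2: 2149.4 m  (cumulative 2149.4 m)
N2→N3: 2107.7 m  (cumulative 4257.1 m)
N3→N4: 1983.2 m  (cumulative 6240.3 m)
N4→N5: 454.4 m  (cumulative 6694.7 m)
Total route length ≈ 6695 m.

6695 m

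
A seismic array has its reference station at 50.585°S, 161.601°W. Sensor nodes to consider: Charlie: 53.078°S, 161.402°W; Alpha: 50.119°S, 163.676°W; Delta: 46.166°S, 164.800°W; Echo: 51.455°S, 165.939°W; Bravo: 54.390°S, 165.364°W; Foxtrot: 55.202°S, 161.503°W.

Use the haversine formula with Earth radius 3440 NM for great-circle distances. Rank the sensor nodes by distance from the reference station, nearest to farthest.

Distance from the reference station at 50.585°S, 161.601°W to each:
Alpha 50.119°S, 163.676°W: 84.3 NM
Charlie 53.078°S, 161.402°W: 149.9 NM
Echo 51.455°S, 165.939°W: 171.9 NM
Bravo 54.390°S, 165.364°W: 266.6 NM
Foxtrot 55.202°S, 161.503°W: 277.2 NM
Delta 46.166°S, 164.800°W: 294.3 NM

Alpha, Charlie, Echo, Bravo, Foxtrot, Delta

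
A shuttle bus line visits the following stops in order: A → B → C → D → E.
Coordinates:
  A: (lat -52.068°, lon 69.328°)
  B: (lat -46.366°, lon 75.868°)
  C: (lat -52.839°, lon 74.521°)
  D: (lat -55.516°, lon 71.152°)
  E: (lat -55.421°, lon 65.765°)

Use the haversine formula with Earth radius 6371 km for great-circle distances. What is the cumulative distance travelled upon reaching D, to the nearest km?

Leg distances:
A→B: 791.6 km  (cumulative 791.6 km)
B→C: 726.2 km  (cumulative 1517.8 km)
C→D: 369.6 km  (cumulative 1887.4 km)
Cumulative distance at D ≈ 1887 km.

1887 km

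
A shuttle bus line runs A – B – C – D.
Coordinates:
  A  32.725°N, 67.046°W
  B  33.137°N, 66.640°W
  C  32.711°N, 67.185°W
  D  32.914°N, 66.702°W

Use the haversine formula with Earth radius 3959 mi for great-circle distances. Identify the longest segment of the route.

B–C

Leg distances:
A→B: 36.9 mi
B→C: 43.2 mi
C→D: 31.4 mi
The longest leg is B–C at 43.2 mi.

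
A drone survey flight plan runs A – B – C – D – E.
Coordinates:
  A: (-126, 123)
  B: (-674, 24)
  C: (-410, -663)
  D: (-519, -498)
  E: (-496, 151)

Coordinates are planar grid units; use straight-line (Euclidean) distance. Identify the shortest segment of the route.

C–D

Leg distances:
A→B: 556.9
B→C: 736.0
C→D: 197.8
D→E: 649.4
The shortest leg is C–D at 197.8.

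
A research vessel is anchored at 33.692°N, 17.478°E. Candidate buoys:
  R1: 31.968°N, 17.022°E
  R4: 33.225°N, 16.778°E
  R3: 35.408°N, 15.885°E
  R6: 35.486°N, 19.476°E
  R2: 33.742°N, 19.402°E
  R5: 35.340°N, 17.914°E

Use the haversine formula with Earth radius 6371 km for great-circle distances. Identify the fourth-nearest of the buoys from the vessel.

R1

Distances from the vessel (33.692°N, 17.478°E):
R4: 83.1 km
R2: 178.0 km
R5: 187.6 km
R1: 196.4 km
R3: 240.2 km
R6: 270.6 km
The fourth-nearest is R1 at 196.4 km.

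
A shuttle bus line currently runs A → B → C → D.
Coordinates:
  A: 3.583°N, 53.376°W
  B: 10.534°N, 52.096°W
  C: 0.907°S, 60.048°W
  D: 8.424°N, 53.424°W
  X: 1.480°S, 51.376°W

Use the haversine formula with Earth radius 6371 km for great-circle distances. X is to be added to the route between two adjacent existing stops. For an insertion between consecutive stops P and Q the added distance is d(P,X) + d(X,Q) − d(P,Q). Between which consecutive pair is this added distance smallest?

Added distance for inserting X between each consecutive pair:
A–B: 1157.8 km
B–C: 757.8 km
C–D: 819.6 km
Smallest added distance is 757.8 km, inserting between B and C.

between B and C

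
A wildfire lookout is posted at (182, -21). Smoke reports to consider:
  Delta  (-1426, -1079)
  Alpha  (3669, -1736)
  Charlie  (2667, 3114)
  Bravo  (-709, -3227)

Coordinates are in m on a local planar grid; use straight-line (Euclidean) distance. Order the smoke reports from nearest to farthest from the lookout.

Delta, Bravo, Alpha, Charlie

Distances from the lookout:
Delta (-1426, -1079): 1924.8 m
Bravo (-709, -3227): 3327.5 m
Alpha (3669, -1736): 3885.9 m
Charlie (2667, 3114): 4000.4 m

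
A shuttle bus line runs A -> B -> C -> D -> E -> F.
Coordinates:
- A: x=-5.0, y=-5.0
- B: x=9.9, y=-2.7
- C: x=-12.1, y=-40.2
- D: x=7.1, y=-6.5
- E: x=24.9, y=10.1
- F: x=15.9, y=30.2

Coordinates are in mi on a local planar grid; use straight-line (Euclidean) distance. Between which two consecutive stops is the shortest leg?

Leg distances:
A→B: 15.1 mi
B→C: 43.5 mi
C→D: 38.8 mi
D→E: 24.3 mi
E→F: 22.0 mi
The shortest leg is A–B at 15.1 mi.

A–B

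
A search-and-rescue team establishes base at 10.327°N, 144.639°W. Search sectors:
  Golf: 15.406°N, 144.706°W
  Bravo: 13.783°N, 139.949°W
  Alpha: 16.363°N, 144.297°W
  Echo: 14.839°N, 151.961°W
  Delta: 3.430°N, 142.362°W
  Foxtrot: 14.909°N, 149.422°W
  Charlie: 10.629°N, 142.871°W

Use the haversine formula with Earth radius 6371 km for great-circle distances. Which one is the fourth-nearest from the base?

Distances from the base (10.327°N, 144.639°W):
Charlie: 196.2 km
Golf: 564.8 km
Bravo: 638.5 km
Alpha: 672.2 km
Foxtrot: 727.2 km
Delta: 807.0 km
Echo: 939.5 km
The fourth-nearest is Alpha at 672.2 km.

Alpha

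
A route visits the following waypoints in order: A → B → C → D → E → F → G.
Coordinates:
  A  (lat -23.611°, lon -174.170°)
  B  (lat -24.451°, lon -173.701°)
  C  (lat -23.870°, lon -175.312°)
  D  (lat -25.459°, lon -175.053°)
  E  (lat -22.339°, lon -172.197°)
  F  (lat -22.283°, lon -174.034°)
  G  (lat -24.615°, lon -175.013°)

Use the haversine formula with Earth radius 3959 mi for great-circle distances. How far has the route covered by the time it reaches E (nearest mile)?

566 mi

Leg distances:
A→B: 65.2 mi  (cumulative 65.2 mi)
B→C: 109.2 mi  (cumulative 174.4 mi)
C→D: 111.0 mi  (cumulative 285.4 mi)
D→E: 281.1 mi  (cumulative 566.5 mi)
Cumulative distance at E ≈ 566 mi.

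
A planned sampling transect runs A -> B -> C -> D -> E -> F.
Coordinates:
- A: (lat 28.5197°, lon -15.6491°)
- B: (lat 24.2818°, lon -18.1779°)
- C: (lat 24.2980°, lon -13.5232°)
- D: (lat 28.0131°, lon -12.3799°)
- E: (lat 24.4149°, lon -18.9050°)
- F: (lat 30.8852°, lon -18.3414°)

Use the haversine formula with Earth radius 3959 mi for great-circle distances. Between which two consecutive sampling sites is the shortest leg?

Leg distances:
A→B: 332.0 mi
B→C: 293.1 mi
C→D: 266.3 mi
D→E: 474.7 mi
E→F: 448.4 mi
The shortest leg is C–D at 266.3 mi.

C–D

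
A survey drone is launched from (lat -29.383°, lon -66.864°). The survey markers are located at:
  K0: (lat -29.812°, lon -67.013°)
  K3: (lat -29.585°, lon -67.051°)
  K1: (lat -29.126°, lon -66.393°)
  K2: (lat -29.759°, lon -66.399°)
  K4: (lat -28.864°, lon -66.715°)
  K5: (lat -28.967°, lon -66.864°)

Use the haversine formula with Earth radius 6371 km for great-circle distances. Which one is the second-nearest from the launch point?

K5

Distances from the launch point ((lat -29.383°, lon -66.864°)):
K3: 28.8 km
K5: 46.3 km
K0: 49.8 km
K1: 53.9 km
K4: 59.5 km
K2: 61.4 km
The second-nearest is K5 at 46.3 km.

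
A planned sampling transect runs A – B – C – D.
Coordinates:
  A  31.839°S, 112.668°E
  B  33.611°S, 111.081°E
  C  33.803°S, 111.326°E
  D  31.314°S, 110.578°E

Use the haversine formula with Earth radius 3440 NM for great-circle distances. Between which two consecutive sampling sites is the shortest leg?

B–C

Leg distances:
A→B: 133.2 NM
B→C: 16.8 NM
C→D: 154.2 NM
The shortest leg is B–C at 16.8 NM.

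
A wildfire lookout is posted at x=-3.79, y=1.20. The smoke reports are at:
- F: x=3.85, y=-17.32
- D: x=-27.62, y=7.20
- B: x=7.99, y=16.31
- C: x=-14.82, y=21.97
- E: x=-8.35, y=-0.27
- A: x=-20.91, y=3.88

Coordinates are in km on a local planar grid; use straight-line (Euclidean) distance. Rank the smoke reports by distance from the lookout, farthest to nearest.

Computing each straight-line distance from x=-3.79, y=1.20:
D x=-27.62, y=7.20: 24.6 km
C x=-14.82, y=21.97: 23.5 km
F x=3.85, y=-17.32: 20.0 km
B x=7.99, y=16.31: 19.2 km
A x=-20.91, y=3.88: 17.3 km
E x=-8.35, y=-0.27: 4.8 km

D, C, F, B, A, E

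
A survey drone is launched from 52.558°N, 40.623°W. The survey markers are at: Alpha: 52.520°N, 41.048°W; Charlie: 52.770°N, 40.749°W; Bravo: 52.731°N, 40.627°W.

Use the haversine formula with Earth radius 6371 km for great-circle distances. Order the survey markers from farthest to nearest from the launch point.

Computing each great-circle distance from 52.558°N, 40.623°W:
Alpha 52.520°N, 41.048°W: 29.1 km
Charlie 52.770°N, 40.749°W: 25.1 km
Bravo 52.731°N, 40.627°W: 19.2 km

Alpha, Charlie, Bravo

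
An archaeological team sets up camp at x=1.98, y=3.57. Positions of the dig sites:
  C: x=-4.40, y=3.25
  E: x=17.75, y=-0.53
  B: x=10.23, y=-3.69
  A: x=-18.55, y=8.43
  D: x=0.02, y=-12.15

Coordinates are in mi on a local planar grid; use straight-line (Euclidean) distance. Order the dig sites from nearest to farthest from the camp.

C, B, D, E, A

Computing each straight-line distance from x=1.98, y=3.57:
C x=-4.40, y=3.25: 6.4 mi
B x=10.23, y=-3.69: 11.0 mi
D x=0.02, y=-12.15: 15.8 mi
E x=17.75, y=-0.53: 16.3 mi
A x=-18.55, y=8.43: 21.1 mi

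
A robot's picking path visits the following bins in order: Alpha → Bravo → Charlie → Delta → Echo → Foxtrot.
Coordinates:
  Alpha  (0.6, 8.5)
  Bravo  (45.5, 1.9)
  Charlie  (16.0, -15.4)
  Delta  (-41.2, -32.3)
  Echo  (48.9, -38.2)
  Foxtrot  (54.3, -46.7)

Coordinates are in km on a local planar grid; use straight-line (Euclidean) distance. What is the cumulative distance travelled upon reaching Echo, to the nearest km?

Leg distances:
Alpha→Bravo: 45.4 km  (cumulative 45.4 km)
Bravo→Charlie: 34.2 km  (cumulative 79.6 km)
Charlie→Delta: 59.6 km  (cumulative 139.2 km)
Delta→Echo: 90.3 km  (cumulative 229.5 km)
Cumulative distance at Echo ≈ 230 km.

230 km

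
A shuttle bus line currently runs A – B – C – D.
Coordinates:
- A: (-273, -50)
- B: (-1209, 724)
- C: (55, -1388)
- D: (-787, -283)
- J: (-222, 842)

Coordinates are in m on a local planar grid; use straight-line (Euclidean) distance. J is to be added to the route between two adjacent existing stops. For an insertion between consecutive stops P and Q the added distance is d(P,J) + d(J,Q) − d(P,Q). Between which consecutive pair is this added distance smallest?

Added distance for inserting J between each consecutive pair:
A–B: 672.9 m
B–C: 779.8 m
C–D: 2116.8 m
Smallest added distance is 672.9 m, inserting between A and B.

between A and B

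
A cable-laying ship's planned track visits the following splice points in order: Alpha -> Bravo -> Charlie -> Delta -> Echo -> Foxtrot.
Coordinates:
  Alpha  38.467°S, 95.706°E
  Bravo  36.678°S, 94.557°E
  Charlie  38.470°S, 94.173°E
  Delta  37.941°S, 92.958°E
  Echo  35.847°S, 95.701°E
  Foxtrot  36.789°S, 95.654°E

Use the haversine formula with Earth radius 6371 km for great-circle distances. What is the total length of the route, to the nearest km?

989 km

Leg distances:
Alpha→Bravo: 223.2 km  (cumulative 223.2 km)
Bravo→Charlie: 202.1 km  (cumulative 425.3 km)
Charlie→Delta: 121.4 km  (cumulative 546.7 km)
Delta→Echo: 337.2 km  (cumulative 883.9 km)
Echo→Foxtrot: 104.8 km  (cumulative 988.7 km)
Total route length ≈ 989 km.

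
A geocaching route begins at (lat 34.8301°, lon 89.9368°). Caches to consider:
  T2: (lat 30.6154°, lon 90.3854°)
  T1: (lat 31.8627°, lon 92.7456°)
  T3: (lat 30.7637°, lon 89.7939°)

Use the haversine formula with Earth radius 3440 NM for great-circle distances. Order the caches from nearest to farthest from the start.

T1, T3, T2

Distance from the start at (lat 34.8301°, lon 89.9368°) to each:
T1 (lat 31.8627°, lon 92.7456°): 227.1 NM
T3 (lat 30.7637°, lon 89.7939°): 244.3 NM
T2 (lat 30.6154°, lon 90.3854°): 254.1 NM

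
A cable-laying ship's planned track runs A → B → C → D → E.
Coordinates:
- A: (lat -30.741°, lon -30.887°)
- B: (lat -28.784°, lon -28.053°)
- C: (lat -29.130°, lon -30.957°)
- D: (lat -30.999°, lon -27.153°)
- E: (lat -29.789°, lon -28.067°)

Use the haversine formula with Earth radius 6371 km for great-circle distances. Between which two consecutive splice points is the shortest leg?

D–E

Leg distances:
A→B: 349.5 km
B→C: 285.1 km
C→D: 420.9 km
D→E: 160.6 km
The shortest leg is D–E at 160.6 km.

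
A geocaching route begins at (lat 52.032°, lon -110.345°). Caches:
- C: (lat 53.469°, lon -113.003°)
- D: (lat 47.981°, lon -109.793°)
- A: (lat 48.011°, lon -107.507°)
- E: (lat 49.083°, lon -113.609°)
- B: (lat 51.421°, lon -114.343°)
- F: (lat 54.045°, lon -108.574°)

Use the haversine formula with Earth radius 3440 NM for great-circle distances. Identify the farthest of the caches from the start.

Distances from the start ((lat 52.032°, lon -110.345°)):
A: 265.0 NM
D: 244.1 NM
E: 216.4 NM
B: 153.1 NM
F: 136.7 NM
C: 129.5 NM
The farthest is A at 265.0 NM.

A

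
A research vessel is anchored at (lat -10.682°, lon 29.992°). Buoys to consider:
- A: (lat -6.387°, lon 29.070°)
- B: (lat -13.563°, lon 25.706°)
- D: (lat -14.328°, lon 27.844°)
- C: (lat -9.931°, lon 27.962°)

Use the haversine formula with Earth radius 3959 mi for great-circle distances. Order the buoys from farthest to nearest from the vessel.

Distances from the vessel:
B (lat -13.563°, lon 25.706°): 351.3 mi
A (lat -6.387°, lon 29.070°): 303.4 mi
D (lat -14.328°, lon 27.844°): 290.6 mi
C (lat -9.931°, lon 27.962°): 147.4 mi

B, A, D, C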